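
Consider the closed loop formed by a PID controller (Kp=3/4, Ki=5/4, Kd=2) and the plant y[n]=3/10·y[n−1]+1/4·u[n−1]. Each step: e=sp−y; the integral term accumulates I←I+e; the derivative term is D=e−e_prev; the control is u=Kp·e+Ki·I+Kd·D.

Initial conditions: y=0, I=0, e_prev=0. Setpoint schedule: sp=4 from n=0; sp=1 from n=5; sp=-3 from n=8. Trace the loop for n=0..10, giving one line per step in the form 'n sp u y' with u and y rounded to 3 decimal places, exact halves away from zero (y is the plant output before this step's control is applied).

0 4 16.000 0.000
1 4 -3.000 4.000
2 4 19.200 0.450
3 4 -1.403 4.935
4 4 21.619 1.130
5 1 -12.859 5.744
6 1 25.381 -1.492
7 1 -15.533 5.898
8 -3 9.170 -2.114
9 -3 -15.050 1.658
10 -3 6.365 -3.265

(exact arithmetic carried between steps; '≈' marks a value shown rounded to 6 d.p. or computed from one; I and e_prev carry over from the previous line; the table rounds u and y to 3 d.p., halves away from zero)
n=0: y=0, sp=4, e=sp−y=4; I=4, D=e−e_prev=4; u=3/4·4+5/4·4+2·4=16; next y=3/10·0+1/4·16=4
n=1: y=4, sp=4, e=sp−y=0; I=4, D=e−e_prev=-4; u=3/4·0+5/4·4+2·(-4)=-3; next y=3/10·4+1/4·(-3)=0.45
n=2: y=0.45, sp=4, e=sp−y=3.55; I=7.55, D=e−e_prev=3.55; u=3/4·3.55+5/4·7.55+2·3.55=19.2; next y=3/10·0.45+1/4·19.2=4.935
n=3: y=4.935, sp=4, e=sp−y=-0.935; I=6.615, D=e−e_prev=-4.485; u=3/4·(-0.935)+5/4·6.615+2·(-4.485)=-1.4025; next y=3/10·4.935+1/4·(-1.4025)=1.129875
n=4: y=1.129875, sp=4, e=sp−y=2.870125; I=9.485125, D=e−e_prev=3.805125; u=3/4·2.870125+5/4·9.485125+2·3.805125=21.61925; next y=3/10·1.129875+1/4·21.61925=5.743775
n=5: y=5.743775, sp=1, e=sp−y=-4.743775; I=4.74135, D=e−e_prev=-7.6139; u=3/4·(-4.743775)+5/4·4.74135+2·(-7.6139)≈-12.858944; next y=3/10·5.743775+1/4·(-12.858944)≈-1.491603
n=6: y≈-1.491603, sp=1, e=sp−y≈2.491603; I≈7.232953, D=e−e_prev≈7.235378; u=3/4·2.491603+5/4·7.232953+2·7.235378≈25.380651; next y=3/10·(-1.491603)+1/4·25.380651≈5.897682
n=7: y≈5.897682, sp=1, e=sp−y≈-4.897682; I≈2.335272, D=e−e_prev≈-7.389285; u=3/4·(-4.897682)+5/4·2.335272+2·(-7.389285)≈-15.532742; next y=3/10·5.897682+1/4·(-15.532742)≈-2.113881
n=8: y≈-2.113881, sp=-3, e=sp−y≈-0.886119; I≈1.449153, D=e−e_prev≈4.011563; u=3/4·(-0.886119)+5/4·1.449153+2·4.011563≈9.169977; next y=3/10·(-2.113881)+1/4·9.169977≈1.658330
n=9: y≈1.658330, sp=-3, e=sp−y≈-4.658330; I≈-3.209177, D=e−e_prev≈-3.772211; u=3/4·(-4.658330)+5/4·(-3.209177)+2·(-3.772211)≈-15.049641; next y=3/10·1.658330+1/4·(-15.049641)≈-3.264911
n=10: y≈-3.264911, sp=-3, e=sp−y≈0.264911; I≈-2.944266, D=e−e_prev≈4.923241; u=3/4·0.264911+5/4·(-2.944266)+2·4.923241≈6.364834; next y=3/10·(-3.264911)+1/4·6.364834≈0.611735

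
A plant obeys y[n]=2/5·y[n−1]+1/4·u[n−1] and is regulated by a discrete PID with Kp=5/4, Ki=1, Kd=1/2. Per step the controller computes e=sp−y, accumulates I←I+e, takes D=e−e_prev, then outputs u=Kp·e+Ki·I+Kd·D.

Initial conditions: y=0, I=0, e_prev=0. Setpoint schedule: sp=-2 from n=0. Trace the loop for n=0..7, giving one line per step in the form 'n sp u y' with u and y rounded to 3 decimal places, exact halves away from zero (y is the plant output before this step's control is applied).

(exact arithmetic carried between steps; '≈' marks a value shown rounded to 6 d.p. or computed from one; I and e_prev carry over from the previous line; the table rounds u and y to 3 d.p., halves away from zero)
n=0: y=0, sp=-2, e=sp−y=-2; I=-2, D=e−e_prev=-2; u=5/4·(-2)+1·(-2)+1/2·(-2)=-5.5; next y=2/5·0+1/4·(-5.5)=-1.375
n=1: y=-1.375, sp=-2, e=sp−y=-0.625; I=-2.625, D=e−e_prev=1.375; u=5/4·(-0.625)+1·(-2.625)+1/2·1.375=-2.71875; next y=2/5·(-1.375)+1/4·(-2.71875)≈-1.229688
n=2: y≈-1.229688, sp=-2, e=sp−y≈-0.770313; I≈-3.395313, D=e−e_prev≈-0.145313; u=5/4·(-0.770313)+1·(-3.395313)+1/2·(-0.145313)≈-4.430859; next y=2/5·(-1.229688)+1/4·(-4.430859)≈-1.599590
n=3: y≈-1.599590, sp=-2, e=sp−y≈-0.400410; I≈-3.795723, D=e−e_prev≈0.369902; u=5/4·(-0.400410)+1·(-3.795723)+1/2·0.369902≈-4.111284; next y=2/5·(-1.599590)+1/4·(-4.111284)≈-1.667657
n=4: y≈-1.667657, sp=-2, e=sp−y≈-0.332343; I≈-4.128066, D=e−e_prev≈0.068067; u=5/4·(-0.332343)+1·(-4.128066)+1/2·0.068067≈-4.509461; next y=2/5·(-1.667657)+1/4·(-4.509461)≈-1.794428
n=5: y≈-1.794428, sp=-2, e=sp−y≈-0.205572; I≈-4.333638, D=e−e_prev≈0.126771; u=5/4·(-0.205572)+1·(-4.333638)+1/2·0.126771≈-4.527217; next y=2/5·(-1.794428)+1/4·(-4.527217)≈-1.849575
n=6: y≈-1.849575, sp=-2, e=sp−y≈-0.150425; I≈-4.484062, D=e−e_prev≈0.055147; u=5/4·(-0.150425)+1·(-4.484062)+1/2·0.055147≈-4.644519; next y=2/5·(-1.849575)+1/4·(-4.644519)≈-1.900960
n=7: y≈-1.900960, sp=-2, e=sp−y≈-0.099040; I≈-4.583102, D=e−e_prev≈0.051384; u=5/4·(-0.099040)+1·(-4.583102)+1/2·0.051384≈-4.681210; next y=2/5·(-1.900960)+1/4·(-4.681210)≈-1.930686

0 -2 -5.500 0.000
1 -2 -2.719 -1.375
2 -2 -4.431 -1.230
3 -2 -4.111 -1.600
4 -2 -4.509 -1.668
5 -2 -4.527 -1.794
6 -2 -4.645 -1.850
7 -2 -4.681 -1.901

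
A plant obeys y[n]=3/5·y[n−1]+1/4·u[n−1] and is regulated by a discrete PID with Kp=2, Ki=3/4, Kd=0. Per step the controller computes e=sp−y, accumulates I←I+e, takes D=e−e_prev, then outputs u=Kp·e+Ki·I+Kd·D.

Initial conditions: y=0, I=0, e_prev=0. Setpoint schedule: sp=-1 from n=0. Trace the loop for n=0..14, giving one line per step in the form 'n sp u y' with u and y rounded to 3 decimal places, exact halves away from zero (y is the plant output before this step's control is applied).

0 -1 -2.750 0.000
1 -1 -1.609 -0.688
2 -1 -1.494 -0.815
3 -1 -1.502 -0.862
4 -1 -1.521 -0.893
5 -1 -1.538 -0.916
6 -1 -1.551 -0.934
7 -1 -1.562 -0.948
8 -1 -1.570 -0.959
9 -1 -1.576 -0.968
10 -1 -1.581 -0.975
11 -1 -1.585 -0.980
12 -1 -1.589 -0.985
13 -1 -1.591 -0.988
14 -1 -1.593 -0.990

(exact arithmetic carried between steps; '≈' marks a value shown rounded to 6 d.p. or computed from one; I and e_prev carry over from the previous line; the table rounds u and y to 3 d.p., halves away from zero)
n=0: y=0, sp=-1, e=sp−y=-1; I=-1, D=e−e_prev=-1; u=2·(-1)+3/4·(-1)+0·(-1)=-2.75; next y=3/5·0+1/4·(-2.75)=-0.6875
n=1: y=-0.6875, sp=-1, e=sp−y=-0.3125; I=-1.3125, D=e−e_prev=0.6875; u=2·(-0.3125)+3/4·(-1.3125)+0·0.6875=-1.609375; next y=3/5·(-0.6875)+1/4·(-1.609375)≈-0.814844
n=2: y≈-0.814844, sp=-1, e=sp−y≈-0.185156; I≈-1.497656, D=e−e_prev≈0.127344; u=2·(-0.185156)+3/4·(-1.497656)+0·0.127344≈-1.493555; next y=3/5·(-0.814844)+1/4·(-1.493555)≈-0.862295
n=3: y≈-0.862295, sp=-1, e=sp−y≈-0.137705; I≈-1.635361, D=e−e_prev≈0.047451; u=2·(-0.137705)+3/4·(-1.635361)+0·0.047451≈-1.501931; next y=3/5·(-0.862295)+1/4·(-1.501931)≈-0.892860
n=4: y≈-0.892860, sp=-1, e=sp−y≈-0.107140; I≈-1.742502, D=e−e_prev≈0.030565; u=2·(-0.107140)+3/4·(-1.742502)+0·0.030565≈-1.521157; next y=3/5·(-0.892860)+1/4·(-1.521157)≈-0.916005
n=5: y≈-0.916005, sp=-1, e=sp−y≈-0.083995; I≈-1.826497, D=e−e_prev≈0.023145; u=2·(-0.083995)+3/4·(-1.826497)+0·0.023145≈-1.537862; next y=3/5·(-0.916005)+1/4·(-1.537862)≈-0.934069
n=6: y≈-0.934069, sp=-1, e=sp−y≈-0.065931; I≈-1.892428, D=e−e_prev≈0.018064; u=2·(-0.065931)+3/4·(-1.892428)+0·0.018064≈-1.551184; next y=3/5·(-0.934069)+1/4·(-1.551184)≈-0.948237
n=7: y≈-0.948237, sp=-1, e=sp−y≈-0.051763; I≈-1.944191, D=e−e_prev≈0.014168; u=2·(-0.051763)+3/4·(-1.944191)+0·0.014168≈-1.561669; next y=3/5·(-0.948237)+1/4·(-1.561669)≈-0.959359
n=8: y≈-0.959359, sp=-1, e=sp−y≈-0.040641; I≈-1.984831, D=e−e_prev≈0.011122; u=2·(-0.040641)+3/4·(-1.984831)+0·0.011122≈-1.569905; next y=3/5·(-0.959359)+1/4·(-1.569905)≈-0.968092
n=9: y≈-0.968092, sp=-1, e=sp−y≈-0.031908; I≈-2.016740, D=e−e_prev≈0.008732; u=2·(-0.031908)+3/4·(-2.016740)+0·0.008732≈-1.576371; next y=3/5·(-0.968092)+1/4·(-1.576371)≈-0.974948
n=10: y≈-0.974948, sp=-1, e=sp−y≈-0.025052; I≈-2.041792, D=e−e_prev≈0.006856; u=2·(-0.025052)+3/4·(-2.041792)+0·0.006856≈-1.581448; next y=3/5·(-0.974948)+1/4·(-1.581448)≈-0.980331
n=11: y≈-0.980331, sp=-1, e=sp−y≈-0.019669; I≈-2.061461, D=e−e_prev≈0.005383; u=2·(-0.019669)+3/4·(-2.061461)+0·0.005383≈-1.585434; next y=3/5·(-0.980331)+1/4·(-1.585434)≈-0.984557
n=12: y≈-0.984557, sp=-1, e=sp−y≈-0.015443; I≈-2.076904, D=e−e_prev≈0.004226; u=2·(-0.015443)+3/4·(-2.076904)+0·0.004226≈-1.588564; next y=3/5·(-0.984557)+1/4·(-1.588564)≈-0.987875
n=13: y≈-0.987875, sp=-1, e=sp−y≈-0.012125; I≈-2.089029, D=e−e_prev≈0.003318; u=2·(-0.012125)+3/4·(-2.089029)+0·0.003318≈-1.591021; next y=3/5·(-0.987875)+1/4·(-1.591021)≈-0.990480
n=14: y≈-0.990480, sp=-1, e=sp−y≈-0.009520; I≈-2.098548, D=e−e_prev≈0.002605; u=2·(-0.009520)+3/4·(-2.098548)+0·0.002605≈-1.592950; next y=3/5·(-0.990480)+1/4·(-1.592950)≈-0.992526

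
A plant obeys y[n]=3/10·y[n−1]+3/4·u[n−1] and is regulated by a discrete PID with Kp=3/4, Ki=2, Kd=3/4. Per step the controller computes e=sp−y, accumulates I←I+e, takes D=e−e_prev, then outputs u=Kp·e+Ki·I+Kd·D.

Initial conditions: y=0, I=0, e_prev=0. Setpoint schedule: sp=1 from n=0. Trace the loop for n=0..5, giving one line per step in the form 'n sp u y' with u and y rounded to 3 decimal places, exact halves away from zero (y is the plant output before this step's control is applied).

(exact arithmetic carried between steps; '≈' marks a value shown rounded to 6 d.p. or computed from one; I and e_prev carry over from the previous line; the table rounds u and y to 3 d.p., halves away from zero)
n=0: y=0, sp=1, e=sp−y=1; I=1, D=e−e_prev=1; u=3/4·1+2·1+3/4·1=3.5; next y=3/10·0+3/4·3.5=2.625
n=1: y=2.625, sp=1, e=sp−y=-1.625; I=-0.625, D=e−e_prev=-2.625; u=3/4·(-1.625)+2·(-0.625)+3/4·(-2.625)=-4.4375; next y=3/10·2.625+3/4·(-4.4375)=-2.540625
n=2: y=-2.540625, sp=1, e=sp−y=3.540625; I=2.915625, D=e−e_prev=5.165625; u=3/4·3.540625+2·2.915625+3/4·5.165625≈12.360938; next y=3/10·(-2.540625)+3/4·12.360938≈8.508516
n=3: y≈8.508516, sp=1, e=sp−y≈-7.508516; I≈-4.592891, D=e−e_prev≈-11.049141; u=3/4·(-7.508516)+2·(-4.592891)+3/4·(-11.049141)≈-23.104023; next y=3/10·8.508516+3/4·(-23.104023)≈-14.775463
n=4: y≈-14.775463, sp=1, e=sp−y≈15.775463; I≈11.182572, D=e−e_prev≈23.283979; u=3/4·15.775463+2·11.182572+3/4·23.283979≈51.659726; next y=3/10·(-14.775463)+3/4·51.659726≈34.312155
n=5: y≈34.312155, sp=1, e=sp−y≈-33.312155; I≈-22.129583, D=e−e_prev≈-49.087618; u=3/4·(-33.312155)+2·(-22.129583)+3/4·(-49.087618)≈-106.058996; next y=3/10·34.312155+3/4·(-106.058996)≈-69.250601

0 1 3.500 0.000
1 1 -4.438 2.625
2 1 12.361 -2.541
3 1 -23.104 8.509
4 1 51.660 -14.775
5 1 -106.059 34.312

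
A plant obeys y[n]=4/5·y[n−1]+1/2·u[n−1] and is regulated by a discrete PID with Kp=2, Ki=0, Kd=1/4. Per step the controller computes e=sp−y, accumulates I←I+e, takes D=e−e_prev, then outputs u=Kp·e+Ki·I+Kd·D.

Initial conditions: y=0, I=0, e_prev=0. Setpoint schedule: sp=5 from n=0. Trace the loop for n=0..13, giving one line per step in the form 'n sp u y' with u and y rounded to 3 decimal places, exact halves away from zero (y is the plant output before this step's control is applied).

0 5 11.250 0.000
1 5 -2.656 5.625
2 5 4.270 3.172
3 5 0.280 4.672
4 5 2.443 3.878
5 5 1.241 4.324
6 5 1.902 4.080
7 5 1.537 4.215
8 5 1.738 4.140
9 5 1.627 4.181
10 5 1.688 4.159
11 5 1.655 4.171
12 5 1.673 4.164
13 5 1.663 4.168

(exact arithmetic carried between steps; '≈' marks a value shown rounded to 6 d.p. or computed from one; I and e_prev carry over from the previous line; the table rounds u and y to 3 d.p., halves away from zero)
n=0: y=0, sp=5, e=sp−y=5; I=5, D=e−e_prev=5; u=2·5+0·5+1/4·5=11.25; next y=4/5·0+1/2·11.25=5.625
n=1: y=5.625, sp=5, e=sp−y=-0.625; I=4.375, D=e−e_prev=-5.625; u=2·(-0.625)+0·4.375+1/4·(-5.625)=-2.65625; next y=4/5·5.625+1/2·(-2.65625)=3.171875
n=2: y=3.171875, sp=5, e=sp−y=1.828125; I=6.203125, D=e−e_prev=2.453125; u=2·1.828125+0·6.203125+1/4·2.453125≈4.269531; next y=4/5·3.171875+1/2·4.269531≈4.672266
n=3: y≈4.672266, sp=5, e=sp−y≈0.327734; I≈6.530859, D=e−e_prev≈-1.500391; u=2·0.327734+0·6.530859+1/4·(-1.500391)≈0.280371; next y=4/5·4.672266+1/2·0.280371≈3.877998
n=4: y≈3.877998, sp=5, e=sp−y≈1.122002; I≈7.652861, D=e−e_prev≈0.794268; u=2·1.122002+0·7.652861+1/4·0.794268≈2.442571; next y=4/5·3.877998+1/2·2.442571≈4.323684
n=5: y≈4.323684, sp=5, e=sp−y≈0.676316; I≈8.329177, D=e−e_prev≈-0.445686; u=2·0.676316+0·8.329177+1/4·(-0.445686)≈1.241211; next y=4/5·4.323684+1/2·1.241211≈4.079553
n=6: y≈4.079553, sp=5, e=sp−y≈0.920447; I≈9.249625, D=e−e_prev≈0.244131; u=2·0.920447+0·9.249625+1/4·0.244131≈1.901928; next y=4/5·4.079553+1/2·1.901928≈4.214606
n=7: y≈4.214606, sp=5, e=sp−y≈0.785394; I≈10.035019, D=e−e_prev≈-0.135053; u=2·0.785394+0·10.035019+1/4·(-0.135053)≈1.537025; next y=4/5·4.214606+1/2·1.537025≈4.140197
n=8: y≈4.140197, sp=5, e=sp−y≈0.859803; I≈10.894822, D=e−e_prev≈0.074409; u=2·0.859803+0·10.894822+1/4·0.074409≈1.738208; next y=4/5·4.140197+1/2·1.738208≈4.181262
n=9: y≈4.181262, sp=5, e=sp−y≈0.818738; I≈11.713560, D=e−e_prev≈-0.041065; u=2·0.818738+0·11.713560+1/4·(-0.041065)≈1.627211; next y=4/5·4.181262+1/2·1.627211≈4.158615
n=10: y≈4.158615, sp=5, e=sp−y≈0.841385; I≈12.554946, D=e−e_prev≈0.022647; u=2·0.841385+0·12.554946+1/4·0.022647≈1.688433; next y=4/5·4.158615+1/2·1.688433≈4.171108
n=11: y≈4.171108, sp=5, e=sp−y≈0.828892; I≈13.383838, D=e−e_prev≈-0.012493; u=2·0.828892+0·13.383838+1/4·(-0.012493)≈1.654661; next y=4/5·4.171108+1/2·1.654661≈4.164217
n=12: y≈4.164217, sp=5, e=sp−y≈0.835783; I≈14.219621, D=e−e_prev≈0.006891; u=2·0.835783+0·14.219621+1/4·0.006891≈1.673289; next y=4/5·4.164217+1/2·1.673289≈4.168018
n=13: y≈4.168018, sp=5, e=sp−y≈0.831982; I≈15.051603, D=e−e_prev≈-0.003801; u=2·0.831982+0·15.051603+1/4·(-0.003801)≈1.663014; next y=4/5·4.168018+1/2·1.663014≈4.165921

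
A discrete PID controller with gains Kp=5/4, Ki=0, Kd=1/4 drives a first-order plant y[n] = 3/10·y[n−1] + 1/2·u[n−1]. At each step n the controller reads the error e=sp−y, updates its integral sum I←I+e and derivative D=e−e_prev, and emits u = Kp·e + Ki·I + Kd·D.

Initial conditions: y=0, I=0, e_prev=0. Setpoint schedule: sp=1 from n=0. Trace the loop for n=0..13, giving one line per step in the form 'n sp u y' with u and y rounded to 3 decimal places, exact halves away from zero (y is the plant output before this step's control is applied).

(exact arithmetic carried between steps; '≈' marks a value shown rounded to 6 d.p. or computed from one; I and e_prev carry over from the previous line; the table rounds u and y to 3 d.p., halves away from zero)
n=0: y=0, sp=1, e=sp−y=1; I=1, D=e−e_prev=1; u=5/4·1+0·1+1/4·1=1.5; next y=3/10·0+1/2·1.5=0.75
n=1: y=0.75, sp=1, e=sp−y=0.25; I=1.25, D=e−e_prev=-0.75; u=5/4·0.25+0·1.25+1/4·(-0.75)=0.125; next y=3/10·0.75+1/2·0.125=0.2875
n=2: y=0.2875, sp=1, e=sp−y=0.7125; I=1.9625, D=e−e_prev=0.4625; u=5/4·0.7125+0·1.9625+1/4·0.4625=1.00625; next y=3/10·0.2875+1/2·1.00625=0.589375
n=3: y=0.589375, sp=1, e=sp−y=0.410625; I=2.373125, D=e−e_prev=-0.301875; u=5/4·0.410625+0·2.373125+1/4·(-0.301875)≈0.437813; next y=3/10·0.589375+1/2·0.437813≈0.395719
n=4: y≈0.395719, sp=1, e=sp−y≈0.604281; I≈2.977406, D=e−e_prev≈0.193656; u=5/4·0.604281+0·2.977406+1/4·0.193656≈0.803766; next y=3/10·0.395719+1/2·0.803766≈0.520598
n=5: y≈0.520598, sp=1, e=sp−y≈0.479402; I≈3.456808, D=e−e_prev≈-0.124880; u=5/4·0.479402+0·3.456808+1/4·(-0.124880)≈0.568032; next y=3/10·0.520598+1/2·0.568032≈0.440196
n=6: y≈0.440196, sp=1, e=sp−y≈0.559804; I≈4.016612, D=e−e_prev≈0.080403; u=5/4·0.559804+0·4.016612+1/4·0.080403≈0.719856; next y=3/10·0.440196+1/2·0.719856≈0.491987
n=7: y≈0.491987, sp=1, e=sp−y≈0.508013; I≈4.524625, D=e−e_prev≈-0.051791; u=5/4·0.508013+0·4.524625+1/4·(-0.051791)≈0.622069; next y=3/10·0.491987+1/2·0.622069≈0.458630
n=8: y≈0.458630, sp=1, e=sp−y≈0.541370; I≈5.065995, D=e−e_prev≈0.033356; u=5/4·0.541370+0·5.065995+1/4·0.033356≈0.685051; next y=3/10·0.458630+1/2·0.685051≈0.480115
n=9: y≈0.480115, sp=1, e=sp−y≈0.519885; I≈5.585880, D=e−e_prev≈-0.021484; u=5/4·0.519885+0·5.585880+1/4·(-0.021484)≈0.644486; next y=3/10·0.480115+1/2·0.644486≈0.466277
n=10: y≈0.466277, sp=1, e=sp−y≈0.533723; I≈6.119603, D=e−e_prev≈0.013837; u=5/4·0.533723+0·6.119603+1/4·0.013837≈0.670613; next y=3/10·0.466277+1/2·0.670613≈0.475190
n=11: y≈0.475190, sp=1, e=sp−y≈0.524810; I≈6.644414, D=e−e_prev≈-0.008912; u=5/4·0.524810+0·6.644414+1/4·(-0.008912)≈0.653785; next y=3/10·0.475190+1/2·0.653785≈0.469449
n=12: y≈0.469449, sp=1, e=sp−y≈0.530551; I≈7.174964, D=e−e_prev≈0.005740; u=5/4·0.530551+0·7.174964+1/4·0.005740≈0.664623; next y=3/10·0.469449+1/2·0.664623≈0.473147
n=13: y≈0.473147, sp=1, e=sp−y≈0.526853; I≈7.701818, D=e−e_prev≈-0.003697; u=5/4·0.526853+0·7.701818+1/4·(-0.003697)≈0.657643; next y=3/10·0.473147+1/2·0.657643≈0.470765

0 1 1.500 0.000
1 1 0.125 0.750
2 1 1.006 0.288
3 1 0.438 0.589
4 1 0.804 0.396
5 1 0.568 0.521
6 1 0.720 0.440
7 1 0.622 0.492
8 1 0.685 0.459
9 1 0.644 0.480
10 1 0.671 0.466
11 1 0.654 0.475
12 1 0.665 0.469
13 1 0.658 0.473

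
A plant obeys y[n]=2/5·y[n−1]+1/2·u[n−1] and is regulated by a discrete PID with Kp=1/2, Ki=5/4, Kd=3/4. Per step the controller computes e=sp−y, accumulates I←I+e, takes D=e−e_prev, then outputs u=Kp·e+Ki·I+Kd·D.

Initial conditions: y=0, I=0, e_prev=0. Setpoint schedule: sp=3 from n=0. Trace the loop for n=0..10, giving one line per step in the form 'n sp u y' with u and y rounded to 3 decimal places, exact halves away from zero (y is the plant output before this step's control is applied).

(exact arithmetic carried between steps; '≈' marks a value shown rounded to 6 d.p. or computed from one; I and e_prev carry over from the previous line; the table rounds u and y to 3 d.p., halves away from zero)
n=0: y=0, sp=3, e=sp−y=3; I=3, D=e−e_prev=3; u=1/2·3+5/4·3+3/4·3=7.5; next y=2/5·0+1/2·7.5=3.75
n=1: y=3.75, sp=3, e=sp−y=-0.75; I=2.25, D=e−e_prev=-3.75; u=1/2·(-0.75)+5/4·2.25+3/4·(-3.75)=-0.375; next y=2/5·3.75+1/2·(-0.375)=1.3125
n=2: y=1.3125, sp=3, e=sp−y=1.6875; I=3.9375, D=e−e_prev=2.4375; u=1/2·1.6875+5/4·3.9375+3/4·2.4375=7.59375; next y=2/5·1.3125+1/2·7.59375=4.321875
n=3: y=4.321875, sp=3, e=sp−y=-1.321875; I=2.615625, D=e−e_prev=-3.009375; u=1/2·(-1.321875)+5/4·2.615625+3/4·(-3.009375)≈0.351563; next y=2/5·4.321875+1/2·0.351563≈1.904531
n=4: y≈1.904531, sp=3, e=sp−y≈1.095469; I≈3.711094, D=e−e_prev≈2.417344; u=1/2·1.095469+5/4·3.711094+3/4·2.417344≈6.999609; next y=2/5·1.904531+1/2·6.999609≈4.261617
n=5: y≈4.261617, sp=3, e=sp−y≈-1.261617; I≈2.449477, D=e−e_prev≈-2.357086; u=1/2·(-1.261617)+5/4·2.449477+3/4·(-2.357086)≈0.663223; next y=2/5·4.261617+1/2·0.663223≈2.036258
n=6: y≈2.036258, sp=3, e=sp−y≈0.963742; I≈3.413218, D=e−e_prev≈2.225359; u=1/2·0.963742+5/4·3.413218+3/4·2.225359≈6.417413; next y=2/5·2.036258+1/2·6.417413≈4.023210
n=7: y≈4.023210, sp=3, e=sp−y≈-1.023210; I≈2.390009, D=e−e_prev≈-1.986952; u=1/2·(-1.023210)+5/4·2.390009+3/4·(-1.986952)≈0.985692; next y=2/5·4.023210+1/2·0.985692≈2.102130
n=8: y≈2.102130, sp=3, e=sp−y≈0.897870; I≈3.287879, D=e−e_prev≈1.921080; u=1/2·0.897870+5/4·3.287879+3/4·1.921080≈5.999593; next y=2/5·2.102130+1/2·5.999593≈3.840649
n=9: y≈3.840649, sp=3, e=sp−y≈-0.840649; I≈2.447230, D=e−e_prev≈-1.738519; u=1/2·(-0.840649)+5/4·2.447230+3/4·(-1.738519)≈1.334824; next y=2/5·3.840649+1/2·1.334824≈2.203672
n=10: y≈2.203672, sp=3, e=sp−y≈0.796328; I≈3.243558, D=e−e_prev≈1.636977; u=1/2·0.796328+5/4·3.243558+3/4·1.636977≈5.680345; next y=2/5·2.203672+1/2·5.680345≈3.721641

0 3 7.500 0.000
1 3 -0.375 3.750
2 3 7.594 1.313
3 3 0.352 4.322
4 3 7.000 1.905
5 3 0.663 4.262
6 3 6.417 2.036
7 3 0.986 4.023
8 3 6.000 2.102
9 3 1.335 3.841
10 3 5.680 2.204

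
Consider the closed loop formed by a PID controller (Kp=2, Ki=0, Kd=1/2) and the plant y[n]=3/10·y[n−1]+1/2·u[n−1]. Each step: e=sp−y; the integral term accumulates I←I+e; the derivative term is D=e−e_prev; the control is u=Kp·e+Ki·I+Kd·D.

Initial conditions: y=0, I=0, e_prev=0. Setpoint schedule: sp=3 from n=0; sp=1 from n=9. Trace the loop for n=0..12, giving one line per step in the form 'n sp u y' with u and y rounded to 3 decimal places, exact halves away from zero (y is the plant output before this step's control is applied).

0 3 7.500 0.000
1 3 -3.375 3.750
2 3 9.281 -0.563
3 3 -5.461 4.472
4 3 11.708 -1.389
5 3 -8.288 5.437
6 3 15.001 -2.513
7 3 -12.123 6.747
8 3 19.467 -4.037
9 1 -22.324 8.522
10 1 27.774 -8.605
11 1 -30.567 11.306
12 1 37.382 -11.892

(exact arithmetic carried between steps; '≈' marks a value shown rounded to 6 d.p. or computed from one; I and e_prev carry over from the previous line; the table rounds u and y to 3 d.p., halves away from zero)
n=0: y=0, sp=3, e=sp−y=3; I=3, D=e−e_prev=3; u=2·3+0·3+1/2·3=7.5; next y=3/10·0+1/2·7.5=3.75
n=1: y=3.75, sp=3, e=sp−y=-0.75; I=2.25, D=e−e_prev=-3.75; u=2·(-0.75)+0·2.25+1/2·(-3.75)=-3.375; next y=3/10·3.75+1/2·(-3.375)=-0.5625
n=2: y=-0.5625, sp=3, e=sp−y=3.5625; I=5.8125, D=e−e_prev=4.3125; u=2·3.5625+0·5.8125+1/2·4.3125=9.28125; next y=3/10·(-0.5625)+1/2·9.28125=4.471875
n=3: y=4.471875, sp=3, e=sp−y=-1.471875; I=4.340625, D=e−e_prev=-5.034375; u=2·(-1.471875)+0·4.340625+1/2·(-5.034375)≈-5.460938; next y=3/10·4.471875+1/2·(-5.460938)≈-1.388906
n=4: y≈-1.388906, sp=3, e=sp−y≈4.388906; I≈8.729531, D=e−e_prev≈5.860781; u=2·4.388906+0·8.729531+1/2·5.860781≈11.708203; next y=3/10·(-1.388906)+1/2·11.708203≈5.437430
n=5: y≈5.437430, sp=3, e=sp−y≈-2.437430; I≈6.292102, D=e−e_prev≈-6.826336; u=2·(-2.437430)+0·6.292102+1/2·(-6.826336)≈-8.288027; next y=3/10·5.437430+1/2·(-8.288027)≈-2.512785
n=6: y≈-2.512785, sp=3, e=sp−y≈5.512785; I≈11.804886, D=e−e_prev≈7.950214; u=2·5.512785+0·11.804886+1/2·7.950214≈15.000677; next y=3/10·(-2.512785)+1/2·15.000677≈6.746503
n=7: y≈6.746503, sp=3, e=sp−y≈-3.746503; I≈8.058383, D=e−e_prev≈-9.259288; u=2·(-3.746503)+0·8.058383+1/2·(-9.259288)≈-12.122650; next y=3/10·6.746503+1/2·(-12.122650)≈-4.037374
n=8: y≈-4.037374, sp=3, e=sp−y≈7.037374; I≈15.095757, D=e−e_prev≈10.783877; u=2·7.037374+0·15.095757+1/2·10.783877≈19.466686; next y=3/10·(-4.037374)+1/2·19.466686≈8.522131
n=9: y≈8.522131, sp=1, e=sp−y≈-7.522131; I≈7.573626, D=e−e_prev≈-14.559505; u=2·(-7.522131)+0·7.573626+1/2·(-14.559505)≈-22.324015; next y=3/10·8.522131+1/2·(-22.324015)≈-8.605368
n=10: y≈-8.605368, sp=1, e=sp−y≈9.605368; I≈17.178994, D=e−e_prev≈17.127499; u=2·9.605368+0·17.178994+1/2·17.127499≈27.774485; next y=3/10·(-8.605368)+1/2·27.774485≈11.305632
n=11: y≈11.305632, sp=1, e=sp−y≈-10.305632; I≈6.873362, D=e−e_prev≈-19.911000; u=2·(-10.305632)+0·6.873362+1/2·(-19.911000)≈-30.566765; next y=3/10·11.305632+1/2·(-30.566765)≈-11.891693
n=12: y≈-11.891693, sp=1, e=sp−y≈12.891693; I≈19.765055, D=e−e_prev≈23.197325; u=2·12.891693+0·19.765055+1/2·23.197325≈37.382048; next y=3/10·(-11.891693)+1/2·37.382048≈15.123516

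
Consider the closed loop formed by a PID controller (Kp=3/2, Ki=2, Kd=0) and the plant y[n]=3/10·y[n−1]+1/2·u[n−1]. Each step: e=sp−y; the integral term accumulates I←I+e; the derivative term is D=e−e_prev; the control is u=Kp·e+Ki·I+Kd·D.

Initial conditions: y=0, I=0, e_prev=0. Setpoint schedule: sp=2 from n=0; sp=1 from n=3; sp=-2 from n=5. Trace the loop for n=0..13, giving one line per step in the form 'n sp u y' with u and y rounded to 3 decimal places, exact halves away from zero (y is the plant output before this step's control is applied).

0 2 7.000 0.000
1 2 -1.250 3.500
2 2 6.513 0.425
3 1 -4.193 3.384
4 1 6.668 -1.081
5 -2 -13.987 3.009
6 -2 7.845 -6.091
7 -2 -12.624 2.095
8 -2 6.411 -5.684
9 -2 -11.366 1.500
10 -2 5.200 -5.233
11 -2 -10.255 1.030
12 -2 4.154 -4.818
13 -2 -9.284 0.632

(exact arithmetic carried between steps; '≈' marks a value shown rounded to 6 d.p. or computed from one; I and e_prev carry over from the previous line; the table rounds u and y to 3 d.p., halves away from zero)
n=0: y=0, sp=2, e=sp−y=2; I=2, D=e−e_prev=2; u=3/2·2+2·2+0·2=7; next y=3/10·0+1/2·7=3.5
n=1: y=3.5, sp=2, e=sp−y=-1.5; I=0.5, D=e−e_prev=-3.5; u=3/2·(-1.5)+2·0.5+0·(-3.5)=-1.25; next y=3/10·3.5+1/2·(-1.25)=0.425
n=2: y=0.425, sp=2, e=sp−y=1.575; I=2.075, D=e−e_prev=3.075; u=3/2·1.575+2·2.075+0·3.075=6.5125; next y=3/10·0.425+1/2·6.5125=3.38375
n=3: y=3.38375, sp=1, e=sp−y=-2.38375; I=-0.30875, D=e−e_prev=-3.95875; u=3/2·(-2.38375)+2·(-0.30875)+0·(-3.95875)=-4.193125; next y=3/10·3.38375+1/2·(-4.193125)≈-1.081438
n=4: y≈-1.081438, sp=1, e=sp−y≈2.081438; I≈1.772688, D=e−e_prev≈4.465188; u=3/2·2.081438+2·1.772688+0·4.465188≈6.667531; next y=3/10·(-1.081438)+1/2·6.667531≈3.009334
n=5: y≈3.009334, sp=-2, e=sp−y≈-5.009334; I≈-3.236647, D=e−e_prev≈-7.090772; u=3/2·(-5.009334)+2·(-3.236647)+0·(-7.090772)≈-13.987295; next y=3/10·3.009334+1/2·(-13.987295)≈-6.090847
n=6: y≈-6.090847, sp=-2, e=sp−y≈4.090847; I≈0.854200, D=e−e_prev≈9.100182; u=3/2·4.090847+2·0.854200+0·9.100182≈7.844672; next y=3/10·(-6.090847)+1/2·7.844672≈2.095082
n=7: y≈2.095082, sp=-2, e=sp−y≈-4.095082; I≈-3.240881, D=e−e_prev≈-8.185929; u=3/2·(-4.095082)+2·(-3.240881)+0·(-8.185929)≈-12.624385; next y=3/10·2.095082+1/2·(-12.624385)≈-5.683668
n=8: y≈-5.683668, sp=-2, e=sp−y≈3.683668; I≈0.442787, D=e−e_prev≈7.778750; u=3/2·3.683668+2·0.442787+0·7.778750≈6.411076; next y=3/10·(-5.683668)+1/2·6.411076≈1.500437
n=9: y≈1.500437, sp=-2, e=sp−y≈-3.500437; I≈-3.057651, D=e−e_prev≈-7.184106; u=3/2·(-3.500437)+2·(-3.057651)+0·(-7.184106)≈-11.365957; next y=3/10·1.500437+1/2·(-11.365957)≈-5.232847
n=10: y≈-5.232847, sp=-2, e=sp−y≈3.232847; I≈0.175197, D=e−e_prev≈6.733285; u=3/2·3.232847+2·0.175197+0·6.733285≈5.199665; next y=3/10·(-5.232847)+1/2·5.199665≈1.029978
n=11: y≈1.029978, sp=-2, e=sp−y≈-3.029978; I≈-2.854781, D=e−e_prev≈-6.262826; u=3/2·(-3.029978)+2·(-2.854781)+0·(-6.262826)≈-10.254530; next y=3/10·1.029978+1/2·(-10.254530)≈-4.818272
n=12: y≈-4.818272, sp=-2, e=sp−y≈2.818272; I≈-0.036510, D=e−e_prev≈5.848250; u=3/2·2.818272+2·(-0.036510)+0·5.848250≈4.154388; next y=3/10·(-4.818272)+1/2·4.154388≈0.631712
n=13: y≈0.631712, sp=-2, e=sp−y≈-2.631712; I≈-2.668222, D=e−e_prev≈-5.449984; u=3/2·(-2.631712)+2·(-2.668222)+0·(-5.449984)≈-9.284013; next y=3/10·0.631712+1/2·(-9.284013)≈-4.452493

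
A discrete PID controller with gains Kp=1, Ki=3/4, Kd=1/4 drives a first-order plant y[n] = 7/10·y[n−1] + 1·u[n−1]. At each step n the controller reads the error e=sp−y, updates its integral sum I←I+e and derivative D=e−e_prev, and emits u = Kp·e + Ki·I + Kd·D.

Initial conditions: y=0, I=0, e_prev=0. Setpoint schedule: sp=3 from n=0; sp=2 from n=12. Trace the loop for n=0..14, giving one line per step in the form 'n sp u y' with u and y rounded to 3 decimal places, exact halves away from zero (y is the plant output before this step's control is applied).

(exact arithmetic carried between steps; '≈' marks a value shown rounded to 6 d.p. or computed from one; I and e_prev carry over from the previous line; the table rounds u and y to 3 d.p., halves away from zero)
n=0: y=0, sp=3, e=sp−y=3; I=3, D=e−e_prev=3; u=1·3+3/4·3+1/4·3=6; next y=7/10·0+1·6=6
n=1: y=6, sp=3, e=sp−y=-3; I=0, D=e−e_prev=-6; u=1·(-3)+3/4·0+1/4·(-6)=-4.5; next y=7/10·6+1·(-4.5)=-0.3
n=2: y=-0.3, sp=3, e=sp−y=3.3; I=3.3, D=e−e_prev=6.3; u=1·3.3+3/4·3.3+1/4·6.3=7.35; next y=7/10·(-0.3)+1·7.35=7.14
n=3: y=7.14, sp=3, e=sp−y=-4.14; I=-0.84, D=e−e_prev=-7.44; u=1·(-4.14)+3/4·(-0.84)+1/4·(-7.44)=-6.63; next y=7/10·7.14+1·(-6.63)=-1.632
n=4: y=-1.632, sp=3, e=sp−y=4.632; I=3.792, D=e−e_prev=8.772; u=1·4.632+3/4·3.792+1/4·8.772=9.669; next y=7/10·(-1.632)+1·9.669=8.5266
n=5: y=8.5266, sp=3, e=sp−y=-5.5266; I=-1.7346, D=e−e_prev=-10.1586; u=1·(-5.5266)+3/4·(-1.7346)+1/4·(-10.1586)=-9.3672; next y=7/10·8.5266+1·(-9.3672)=-3.39858
n=6: y=-3.39858, sp=3, e=sp−y=6.39858; I=4.66398, D=e−e_prev=11.92518; u=1·6.39858+3/4·4.66398+1/4·11.92518=12.87786; next y=7/10·(-3.39858)+1·12.87786=10.498854
n=7: y=10.498854, sp=3, e=sp−y=-7.498854; I=-2.834874, D=e−e_prev=-13.897434; u=1·(-7.498854)+3/4·(-2.834874)+1/4·(-13.897434)=-13.099368; next y=7/10·10.498854+1·(-13.099368)≈-5.750170
n=8: y≈-5.750170, sp=3, e=sp−y≈8.750170; I≈5.915296, D=e−e_prev≈16.249024; u=1·8.750170+3/4·5.915296+1/4·16.249024≈17.248898; next y=7/10·(-5.750170)+1·17.248898≈13.223779
n=9: y≈13.223779, sp=3, e=sp−y≈-10.223779; I≈-4.308483, D=e−e_prev≈-18.973949; u=1·(-10.223779)+3/4·(-4.308483)+1/4·(-18.973949)≈-18.198629; next y=7/10·13.223779+1·(-18.198629)≈-8.941983
n=10: y≈-8.941983, sp=3, e=sp−y≈11.941983; I≈7.633500, D=e−e_prev≈22.165763; u=1·11.941983+3/4·7.633500+1/4·22.165763≈23.208549; next y=7/10·(-8.941983)+1·23.208549≈16.949161
n=11: y≈16.949161, sp=3, e=sp−y≈-13.949161; I≈-6.315661, D=e−e_prev≈-25.891144; u=1·(-13.949161)+3/4·(-6.315661)+1/4·(-25.891144)≈-25.158693; next y=7/10·16.949161+1·(-25.158693)≈-13.294280
n=12: y≈-13.294280, sp=2, e=sp−y≈15.294280; I≈8.978619, D=e−e_prev≈29.243441; u=1·15.294280+3/4·8.978619+1/4·29.243441≈29.339105; next y=7/10·(-13.294280)+1·29.339105≈20.033109
n=13: y≈20.033109, sp=2, e=sp−y≈-18.033109; I≈-9.054489, D=e−e_prev≈-33.327388; u=1·(-18.033109)+3/4·(-9.054489)+1/4·(-33.327388)≈-33.155823; next y=7/10·20.033109+1·(-33.155823)≈-19.132647
n=14: y≈-19.132647, sp=2, e=sp−y≈21.132647; I≈12.078157, D=e−e_prev≈39.165755; u=1·21.132647+3/4·12.078157+1/4·39.165755≈39.982704; next y=7/10·(-19.132647)+1·39.982704≈26.589851

0 3 6.000 0.000
1 3 -4.500 6.000
2 3 7.350 -0.300
3 3 -6.630 7.140
4 3 9.669 -1.632
5 3 -9.367 8.527
6 3 12.878 -3.399
7 3 -13.099 10.499
8 3 17.249 -5.750
9 3 -18.199 13.224
10 3 23.209 -8.942
11 3 -25.159 16.949
12 2 29.339 -13.294
13 2 -33.156 20.033
14 2 39.983 -19.133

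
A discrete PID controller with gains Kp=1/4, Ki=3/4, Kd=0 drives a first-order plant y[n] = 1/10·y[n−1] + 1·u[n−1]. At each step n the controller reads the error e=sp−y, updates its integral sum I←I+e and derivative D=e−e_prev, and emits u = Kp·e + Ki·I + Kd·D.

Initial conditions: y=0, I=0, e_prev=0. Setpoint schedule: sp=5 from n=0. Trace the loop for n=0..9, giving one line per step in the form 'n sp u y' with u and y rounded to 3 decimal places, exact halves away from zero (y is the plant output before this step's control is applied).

0 5 5.000 0.000
1 5 3.750 5.000
2 5 4.500 4.250
3 5 4.388 4.925
4 5 4.489 4.880
5 5 4.482 4.977
6 5 4.497 4.980
7 5 4.497 4.994
8 5 4.499 4.996
9 5 4.499 4.999

(exact arithmetic carried between steps; '≈' marks a value shown rounded to 6 d.p. or computed from one; I and e_prev carry over from the previous line; the table rounds u and y to 3 d.p., halves away from zero)
n=0: y=0, sp=5, e=sp−y=5; I=5, D=e−e_prev=5; u=1/4·5+3/4·5+0·5=5; next y=1/10·0+1·5=5
n=1: y=5, sp=5, e=sp−y=0; I=5, D=e−e_prev=-5; u=1/4·0+3/4·5+0·(-5)=3.75; next y=1/10·5+1·3.75=4.25
n=2: y=4.25, sp=5, e=sp−y=0.75; I=5.75, D=e−e_prev=0.75; u=1/4·0.75+3/4·5.75+0·0.75=4.5; next y=1/10·4.25+1·4.5=4.925
n=3: y=4.925, sp=5, e=sp−y=0.075; I=5.825, D=e−e_prev=-0.675; u=1/4·0.075+3/4·5.825+0·(-0.675)=4.3875; next y=1/10·4.925+1·4.3875=4.88
n=4: y=4.88, sp=5, e=sp−y=0.12; I=5.945, D=e−e_prev=0.045; u=1/4·0.12+3/4·5.945+0·0.045=4.48875; next y=1/10·4.88+1·4.48875=4.97675
n=5: y=4.97675, sp=5, e=sp−y=0.02325; I=5.96825, D=e−e_prev=-0.09675; u=1/4·0.02325+3/4·5.96825+0·(-0.09675)=4.482; next y=1/10·4.97675+1·4.482=4.979675
n=6: y=4.979675, sp=5, e=sp−y=0.020325; I=5.988575, D=e−e_prev=-0.002925; u=1/4·0.020325+3/4·5.988575+0·(-0.002925)≈4.496513; next y=1/10·4.979675+1·4.496513≈4.99448
n=7: y=4.99448, sp=5, e=sp−y=0.00552; I=5.994095, D=e−e_prev=-0.014805; u=1/4·0.00552+3/4·5.994095+0·(-0.014805)≈4.496951; next y=1/10·4.99448+1·4.496951≈4.996399
n=8: y≈4.996399, sp=5, e=sp−y≈0.003601; I≈5.997696, D=e−e_prev≈-0.001919; u=1/4·0.003601+3/4·5.997696+0·(-0.001919)≈4.499172; next y=1/10·4.996399+1·4.499172≈4.998812
n=9: y≈4.998812, sp=5, e=sp−y≈0.001188; I≈5.998884, D=e−e_prev≈-0.002413; u=1/4·0.001188+3/4·5.998884+0·(-0.002413)≈4.499460; next y=1/10·4.998812+1·4.499460≈4.999341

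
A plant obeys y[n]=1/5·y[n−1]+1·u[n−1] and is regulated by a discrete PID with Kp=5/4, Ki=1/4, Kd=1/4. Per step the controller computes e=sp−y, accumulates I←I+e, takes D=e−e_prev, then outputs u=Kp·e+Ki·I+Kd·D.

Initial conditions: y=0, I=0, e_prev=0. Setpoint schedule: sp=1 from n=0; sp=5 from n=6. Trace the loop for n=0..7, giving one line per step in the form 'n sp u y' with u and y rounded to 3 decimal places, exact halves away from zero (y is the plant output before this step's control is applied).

0 1 1.750 0.000
1 1 -1.313 1.750
2 1 3.684 -0.963
3 1 -4.298 3.492
4 1 8.603 -3.600
5 1 -12.115 7.883
6 5 28.272 -10.538
7 5 -37.679 26.165

(exact arithmetic carried between steps; '≈' marks a value shown rounded to 6 d.p. or computed from one; I and e_prev carry over from the previous line; the table rounds u and y to 3 d.p., halves away from zero)
n=0: y=0, sp=1, e=sp−y=1; I=1, D=e−e_prev=1; u=5/4·1+1/4·1+1/4·1=1.75; next y=1/5·0+1·1.75=1.75
n=1: y=1.75, sp=1, e=sp−y=-0.75; I=0.25, D=e−e_prev=-1.75; u=5/4·(-0.75)+1/4·0.25+1/4·(-1.75)=-1.3125; next y=1/5·1.75+1·(-1.3125)=-0.9625
n=2: y=-0.9625, sp=1, e=sp−y=1.9625; I=2.2125, D=e−e_prev=2.7125; u=5/4·1.9625+1/4·2.2125+1/4·2.7125=3.684375; next y=1/5·(-0.9625)+1·3.684375=3.491875
n=3: y=3.491875, sp=1, e=sp−y=-2.491875; I=-0.279375, D=e−e_prev=-4.454375; u=5/4·(-2.491875)+1/4·(-0.279375)+1/4·(-4.454375)≈-4.298281; next y=1/5·3.491875+1·(-4.298281)≈-3.599906
n=4: y≈-3.599906, sp=1, e=sp−y≈4.599906; I≈4.320531, D=e−e_prev≈7.091781; u=5/4·4.599906+1/4·4.320531+1/4·7.091781≈8.602961; next y=1/5·(-3.599906)+1·8.602961≈7.882980
n=5: y≈7.882980, sp=1, e=sp−y≈-6.882980; I≈-2.562448, D=e−e_prev≈-11.482886; u=5/4·(-6.882980)+1/4·(-2.562448)+1/4·(-11.482886)≈-12.115058; next y=1/5·7.882980+1·(-12.115058)≈-10.538462
n=6: y≈-10.538462, sp=5, e=sp−y≈15.538462; I≈12.976014, D=e−e_prev≈22.421442; u=5/4·15.538462+1/4·12.976014+1/4·22.421442≈28.272442; next y=1/5·(-10.538462)+1·28.272442≈26.164749
n=7: y≈26.164749, sp=5, e=sp−y≈-21.164749; I≈-8.188735, D=e−e_prev≈-36.703212; u=5/4·(-21.164749)+1/4·(-8.188735)+1/4·(-36.703212)≈-37.678923; next y=1/5·26.164749+1·(-37.678923)≈-32.445974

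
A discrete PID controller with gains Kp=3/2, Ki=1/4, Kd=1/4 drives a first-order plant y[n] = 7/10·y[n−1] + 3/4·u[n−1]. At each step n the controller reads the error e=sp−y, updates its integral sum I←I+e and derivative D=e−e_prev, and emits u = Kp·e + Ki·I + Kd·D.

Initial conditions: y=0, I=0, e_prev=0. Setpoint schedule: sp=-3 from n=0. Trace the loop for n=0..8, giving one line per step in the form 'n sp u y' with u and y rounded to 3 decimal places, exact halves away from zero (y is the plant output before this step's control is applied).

0 -3 -6.000 0.000
1 -3 3.000 -4.500
2 -3 -4.950 -0.900
3 -3 2.310 -4.343
4 -3 -4.286 -1.307
5 -3 1.694 -4.129
6 -3 -3.748 -1.620
7 -3 1.184 -3.945
8 -3 -3.304 -1.873

(exact arithmetic carried between steps; '≈' marks a value shown rounded to 6 d.p. or computed from one; I and e_prev carry over from the previous line; the table rounds u and y to 3 d.p., halves away from zero)
n=0: y=0, sp=-3, e=sp−y=-3; I=-3, D=e−e_prev=-3; u=3/2·(-3)+1/4·(-3)+1/4·(-3)=-6; next y=7/10·0+3/4·(-6)=-4.5
n=1: y=-4.5, sp=-3, e=sp−y=1.5; I=-1.5, D=e−e_prev=4.5; u=3/2·1.5+1/4·(-1.5)+1/4·4.5=3; next y=7/10·(-4.5)+3/4·3=-0.9
n=2: y=-0.9, sp=-3, e=sp−y=-2.1; I=-3.6, D=e−e_prev=-3.6; u=3/2·(-2.1)+1/4·(-3.6)+1/4·(-3.6)=-4.95; next y=7/10·(-0.9)+3/4·(-4.95)=-4.3425
n=3: y=-4.3425, sp=-3, e=sp−y=1.3425; I=-2.2575, D=e−e_prev=3.4425; u=3/2·1.3425+1/4·(-2.2575)+1/4·3.4425=2.31; next y=7/10·(-4.3425)+3/4·2.31=-1.30725
n=4: y=-1.30725, sp=-3, e=sp−y=-1.69275; I=-3.95025, D=e−e_prev=-3.03525; u=3/2·(-1.69275)+1/4·(-3.95025)+1/4·(-3.03525)=-4.2855; next y=7/10·(-1.30725)+3/4·(-4.2855)=-4.1292
n=5: y=-4.1292, sp=-3, e=sp−y=1.1292; I=-2.82105, D=e−e_prev=2.82195; u=3/2·1.1292+1/4·(-2.82105)+1/4·2.82195=1.694025; next y=7/10·(-4.1292)+3/4·1.694025≈-1.619921
n=6: y≈-1.619921, sp=-3, e=sp−y≈-1.380079; I≈-4.201129, D=e−e_prev≈-2.509279; u=3/2·(-1.380079)+1/4·(-4.201129)+1/4·(-2.509279)≈-3.74772; next y=7/10·(-1.619921)+3/4·(-3.74772)≈-3.944735
n=7: y≈-3.944735, sp=-3, e=sp−y≈0.944735; I≈-3.256394, D=e−e_prev≈2.324814; u=3/2·0.944735+1/4·(-3.256394)+1/4·2.324814≈1.184207; next y=7/10·(-3.944735)+3/4·1.184207≈-1.873159
n=8: y≈-1.873159, sp=-3, e=sp−y≈-1.126841; I≈-4.383235, D=e−e_prev≈-2.071576; u=3/2·(-1.126841)+1/4·(-4.383235)+1/4·(-2.071576)≈-3.303964; next y=7/10·(-1.873159)+3/4·(-3.303964)≈-3.789184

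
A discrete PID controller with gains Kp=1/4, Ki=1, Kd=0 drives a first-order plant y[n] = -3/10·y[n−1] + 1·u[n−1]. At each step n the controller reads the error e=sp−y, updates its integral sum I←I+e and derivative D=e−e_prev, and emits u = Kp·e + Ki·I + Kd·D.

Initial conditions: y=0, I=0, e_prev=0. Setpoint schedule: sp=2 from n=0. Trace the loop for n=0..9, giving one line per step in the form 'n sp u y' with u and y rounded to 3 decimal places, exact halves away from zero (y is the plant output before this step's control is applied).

(exact arithmetic carried between steps; '≈' marks a value shown rounded to 6 d.p. or computed from one; I and e_prev carry over from the previous line; the table rounds u and y to 3 d.p., halves away from zero)
n=0: y=0, sp=2, e=sp−y=2; I=2, D=e−e_prev=2; u=1/4·2+1·2+0·2=2.5; next y=-3/10·0+1·2.5=2.5
n=1: y=2.5, sp=2, e=sp−y=-0.5; I=1.5, D=e−e_prev=-2.5; u=1/4·(-0.5)+1·1.5+0·(-2.5)=1.375; next y=-3/10·2.5+1·1.375=0.625
n=2: y=0.625, sp=2, e=sp−y=1.375; I=2.875, D=e−e_prev=1.875; u=1/4·1.375+1·2.875+0·1.875=3.21875; next y=-3/10·0.625+1·3.21875=3.03125
n=3: y=3.03125, sp=2, e=sp−y=-1.03125; I=1.84375, D=e−e_prev=-2.40625; u=1/4·(-1.03125)+1·1.84375+0·(-2.40625)≈1.585938; next y=-3/10·3.03125+1·1.585938≈0.676563
n=4: y≈0.676563, sp=2, e=sp−y≈1.323438; I≈3.167188, D=e−e_prev≈2.354688; u=1/4·1.323438+1·3.167188+0·2.354688≈3.498047; next y=-3/10·0.676563+1·3.498047≈3.295078
n=5: y≈3.295078, sp=2, e=sp−y≈-1.295078; I≈1.872109, D=e−e_prev≈-2.618516; u=1/4·(-1.295078)+1·1.872109+0·(-2.618516)≈1.548340; next y=-3/10·3.295078+1·1.548340≈0.559816
n=6: y≈0.559816, sp=2, e=sp−y≈1.440184; I≈3.312293, D=e−e_prev≈2.735262; u=1/4·1.440184+1·3.312293+0·2.735262≈3.672339; next y=-3/10·0.559816+1·3.672339≈3.504394
n=7: y≈3.504394, sp=2, e=sp−y≈-1.504394; I≈1.807899, D=e−e_prev≈-2.944578; u=1/4·(-1.504394)+1·1.807899+0·(-2.944578)≈1.431801; next y=-3/10·3.504394+1·1.431801≈0.380482
n=8: y≈0.380482, sp=2, e=sp−y≈1.619518; I≈3.427417, D=e−e_prev≈3.123912; u=1/4·1.619518+1·3.427417+0·3.123912≈3.832296; next y=-3/10·0.380482+1·3.832296≈3.718151
n=9: y≈3.718151, sp=2, e=sp−y≈-1.718151; I≈1.709265, D=e−e_prev≈-3.337669; u=1/4·(-1.718151)+1·1.709265+0·(-3.337669)≈1.279727; next y=-3/10·3.718151+1·1.279727≈0.164282

0 2 2.500 0.000
1 2 1.375 2.500
2 2 3.219 0.625
3 2 1.586 3.031
4 2 3.498 0.677
5 2 1.548 3.295
6 2 3.672 0.560
7 2 1.432 3.504
8 2 3.832 0.380
9 2 1.280 3.718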